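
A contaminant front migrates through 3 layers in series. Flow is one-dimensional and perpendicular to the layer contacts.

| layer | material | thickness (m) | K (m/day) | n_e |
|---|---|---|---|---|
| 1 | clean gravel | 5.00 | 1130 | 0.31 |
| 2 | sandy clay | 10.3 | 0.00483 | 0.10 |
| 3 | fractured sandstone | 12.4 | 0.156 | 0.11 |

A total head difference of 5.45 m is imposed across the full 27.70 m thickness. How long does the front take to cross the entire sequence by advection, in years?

With flow normal to the layers, continuity requires the same specific discharge q through every layer.
Σ(b_i/K_i) = 5.00/1130 + 10.3/0.00483 + 12.4/0.156 = 2212 d.
q = Δh / Σ(b_i/K_i) = 5.45 / 2212 = 0.002464 m/day.
In each layer the seepage velocity is v_i = q/n_i, so the layer transit time is t_i = b_i·n_i / q:
  layer 1 (clean gravel): t_1 = 5.00 × 0.31 / 0.002464 = 629.1 d
  layer 2 (sandy clay): t_2 = 10.3 × 0.10 / 0.002464 = 418.0 d
  layer 3 (fractured sandstone): t_3 = 12.4 × 0.11 / 0.002464 = 553.6 d
Total t = Σ t_i = 1601 days = 4.383 years.

4.38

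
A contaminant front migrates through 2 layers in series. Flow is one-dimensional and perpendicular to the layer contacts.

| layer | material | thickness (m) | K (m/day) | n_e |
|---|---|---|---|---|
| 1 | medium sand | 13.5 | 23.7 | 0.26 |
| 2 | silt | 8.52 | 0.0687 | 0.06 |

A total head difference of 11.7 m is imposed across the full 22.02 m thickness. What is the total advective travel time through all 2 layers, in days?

With flow normal to the layers, continuity requires the same specific discharge q through every layer.
Σ(b_i/K_i) = 13.5/23.7 + 8.52/0.0687 = 124.6 d.
q = Δh / Σ(b_i/K_i) = 11.7 / 124.6 = 0.09391 m/day.
In each layer the seepage velocity is v_i = q/n_i, so the layer transit time is t_i = b_i·n_i / q:
  layer 1 (medium sand): t_1 = 13.5 × 0.26 / 0.09391 = 37.38 d
  layer 2 (silt): t_2 = 8.52 × 0.06 / 0.09391 = 5.443 d
Total t = Σ t_i = 42.82 days.

42.8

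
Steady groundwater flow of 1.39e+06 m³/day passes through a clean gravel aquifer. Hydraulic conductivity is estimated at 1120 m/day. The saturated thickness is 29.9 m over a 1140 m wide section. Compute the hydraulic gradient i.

0.0364

Cross-sectional area A = 1140 × 29.9 = 34086 m².
From Q = K·A·i, i = Q / (K·A) = 1.39e+06 / (1120 × 34086) = 0.03641.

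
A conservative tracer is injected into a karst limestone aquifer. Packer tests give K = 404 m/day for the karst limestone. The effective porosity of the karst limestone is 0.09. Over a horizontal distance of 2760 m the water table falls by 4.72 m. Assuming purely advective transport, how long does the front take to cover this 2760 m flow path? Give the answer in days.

Hydraulic gradient i = Δh / L = 4.72 / 2760 = 0.001710.
Darcy flux q = K · i = 404.0 × 0.001710 = 0.6909 m/day.
Seepage velocity v = q / n_e = 0.6909 / 0.09 = 7.677 m/day.
Travel time t = L / v = 2760 / 7.677 = 359.5 days.

360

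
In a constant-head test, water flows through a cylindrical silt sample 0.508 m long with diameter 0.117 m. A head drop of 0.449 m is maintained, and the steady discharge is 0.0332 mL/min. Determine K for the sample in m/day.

Cross-sectional area A = π·(d/2)² = π × (0.117/2)² = 0.01075 m².
Convert discharge: 0.0332 mL/min = 5.533e-10 m³/s.
Darcy's law rearranged: K = Q·L / (A·Δh) = 5.533e-10 × 0.508 / (0.01075 × 0.449) = 5.823e-08 m/s = 0.005031 m/day.

0.00503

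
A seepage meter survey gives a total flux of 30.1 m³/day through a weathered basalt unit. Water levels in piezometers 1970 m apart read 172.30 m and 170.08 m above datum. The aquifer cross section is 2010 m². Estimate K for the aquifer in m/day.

Hydraulic gradient i = (172.30 − 170.08) / 1970 = 2.22 / 1970 = 0.001127.
From Q = K·A·i, K = Q / (A·i) = 30.1 / (2010 × 0.001127) = 13.29 m/day.

13.3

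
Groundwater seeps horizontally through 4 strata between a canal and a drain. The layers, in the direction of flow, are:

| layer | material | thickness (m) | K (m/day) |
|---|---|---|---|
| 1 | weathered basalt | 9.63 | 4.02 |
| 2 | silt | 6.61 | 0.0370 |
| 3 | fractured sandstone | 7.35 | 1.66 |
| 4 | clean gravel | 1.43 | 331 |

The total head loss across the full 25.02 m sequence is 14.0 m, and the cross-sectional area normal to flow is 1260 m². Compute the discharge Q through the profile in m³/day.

95.1

Flow is perpendicular to layering, so the layers act in series and the equivalent K is the thickness-weighted harmonic mean.
Total thickness L = 9.63 + 6.61 + 7.35 + 1.43 = 25.02 m.
Σ(b_i/K_i) = 9.63/4.02 + 6.61/0.0370 + 7.35/1.66 + 1.43/331 = 185.5 d.
K_eq = L / Σ(b_i/K_i) = 25.02 / 185.5 = 0.1349 m/day.
Q = K_eq · A · (Δh/L) = 0.1349 × 1260 × (14.0/25.02) = 95.11 m³/day.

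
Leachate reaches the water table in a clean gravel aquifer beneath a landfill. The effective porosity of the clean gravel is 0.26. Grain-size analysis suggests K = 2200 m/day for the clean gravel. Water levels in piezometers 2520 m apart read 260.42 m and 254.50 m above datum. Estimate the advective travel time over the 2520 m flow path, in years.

0.347

Hydraulic gradient i = (260.42 − 254.50) / 2520 = 5.92 / 2520 = 0.002349.
Darcy flux q = K · i = 2200 × 0.002349 = 5.168 m/day.
Seepage velocity v = q / n_e = 5.168 / 0.26 = 19.88 m/day.
Travel time t = L / v = 2520 / 19.88 = 126.8 days = 0.3471 years.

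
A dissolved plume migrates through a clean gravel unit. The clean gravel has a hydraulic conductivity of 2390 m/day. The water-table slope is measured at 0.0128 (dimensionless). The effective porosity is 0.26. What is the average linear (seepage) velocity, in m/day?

Hydraulic gradient i = 0.0128.
Darcy flux q = K · i = 2390 × 0.01280 = 30.59 m/day.
Seepage velocity v = q / n_e = 30.59 / 0.26 = 117.7 m/day.

118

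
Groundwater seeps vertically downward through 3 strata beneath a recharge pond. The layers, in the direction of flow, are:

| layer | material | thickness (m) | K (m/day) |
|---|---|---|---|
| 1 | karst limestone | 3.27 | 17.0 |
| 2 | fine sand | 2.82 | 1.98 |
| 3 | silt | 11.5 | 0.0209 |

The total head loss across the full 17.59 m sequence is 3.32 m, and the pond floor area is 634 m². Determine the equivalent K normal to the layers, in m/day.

Flow is perpendicular to layering, so the layers act in series and the equivalent K is the thickness-weighted harmonic mean.
Total thickness L = 3.27 + 2.82 + 11.5 = 17.59 m.
Σ(b_i/K_i) = 3.27/17.0 + 2.82/1.98 + 11.5/0.0209 = 551.9 d.
K_eq = L / Σ(b_i/K_i) = 17.59 / 551.9 = 0.03187 m/day.

0.0319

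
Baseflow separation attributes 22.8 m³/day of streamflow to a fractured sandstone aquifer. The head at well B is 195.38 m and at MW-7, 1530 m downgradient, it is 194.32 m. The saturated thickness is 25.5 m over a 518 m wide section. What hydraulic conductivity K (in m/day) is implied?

2.49

Cross-sectional area A = 518 × 25.5 = 13209 m².
Hydraulic gradient i = (195.38 − 194.32) / 1530 = 1.06 / 1530 = 0.0006928.
From Q = K·A·i, K = Q / (A·i) = 22.8 / (13209 × 0.0006928) = 2.491 m/day.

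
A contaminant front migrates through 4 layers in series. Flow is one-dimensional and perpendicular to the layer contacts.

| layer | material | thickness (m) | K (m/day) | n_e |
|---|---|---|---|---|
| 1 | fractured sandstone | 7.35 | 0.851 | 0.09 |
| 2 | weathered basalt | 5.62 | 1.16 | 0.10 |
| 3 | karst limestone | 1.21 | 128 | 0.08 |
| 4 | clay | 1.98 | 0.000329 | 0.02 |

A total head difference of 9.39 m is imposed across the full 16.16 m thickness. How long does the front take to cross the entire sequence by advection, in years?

2.39

With flow normal to the layers, continuity requires the same specific discharge q through every layer.
Σ(b_i/K_i) = 7.35/0.851 + 5.62/1.16 + 1.21/128 + 1.98/0.000329 = 6032 d.
q = Δh / Σ(b_i/K_i) = 9.39 / 6032 = 0.001557 m/day.
In each layer the seepage velocity is v_i = q/n_i, so the layer transit time is t_i = b_i·n_i / q:
  layer 1 (fractured sandstone): t_1 = 7.35 × 0.09 / 0.001557 = 424.9 d
  layer 2 (weathered basalt): t_2 = 5.62 × 0.10 / 0.001557 = 361.0 d
  layer 3 (karst limestone): t_3 = 1.21 × 0.08 / 0.001557 = 62.18 d
  layer 4 (clay): t_4 = 1.98 × 0.02 / 0.001557 = 25.44 d
Total t = Σ t_i = 873.5 days = 2.392 years.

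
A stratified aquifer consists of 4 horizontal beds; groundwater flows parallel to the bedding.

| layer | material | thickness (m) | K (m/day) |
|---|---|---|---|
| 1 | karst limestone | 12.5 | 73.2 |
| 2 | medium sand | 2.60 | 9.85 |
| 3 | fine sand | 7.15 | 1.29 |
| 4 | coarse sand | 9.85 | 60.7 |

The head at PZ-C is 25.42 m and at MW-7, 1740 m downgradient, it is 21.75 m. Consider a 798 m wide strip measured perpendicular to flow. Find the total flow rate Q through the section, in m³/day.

2610

Flow is parallel to layering, so each bed carries its own Darcy discharge and the transmissivities add.
Σ(K_i·b_i) = 73.2×12.5 + 9.85×2.60 + 1.29×7.15 + 60.7×9.85 = 1548 m²/day.
Hydraulic gradient i = (25.42 − 21.75) / 1740 = 3.67 / 1740 = 0.002109.
Q = Σ(K_i·b_i) · W · i = 1548 × 798 × 0.002109 = 2605 m³/day.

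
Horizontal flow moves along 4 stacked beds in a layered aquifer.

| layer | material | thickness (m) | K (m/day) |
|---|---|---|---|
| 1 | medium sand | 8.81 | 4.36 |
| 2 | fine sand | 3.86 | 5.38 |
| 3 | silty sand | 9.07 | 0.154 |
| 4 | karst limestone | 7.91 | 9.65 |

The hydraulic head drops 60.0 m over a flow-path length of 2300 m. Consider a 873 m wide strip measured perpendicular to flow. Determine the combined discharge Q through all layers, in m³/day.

Flow is parallel to layering, so each bed carries its own Darcy discharge and the transmissivities add.
Σ(K_i·b_i) = 4.36×8.81 + 5.38×3.86 + 0.154×9.07 + 9.65×7.91 = 136.9 m²/day.
Hydraulic gradient i = Δh / L = 60.0 / 2300 = 0.02609.
Q = Σ(K_i·b_i) · W · i = 136.9 × 873 × 0.02609 = 3118 m³/day.

3120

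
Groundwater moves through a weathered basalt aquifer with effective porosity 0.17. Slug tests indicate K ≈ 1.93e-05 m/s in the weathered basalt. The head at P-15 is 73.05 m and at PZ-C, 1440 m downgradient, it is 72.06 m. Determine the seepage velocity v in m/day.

Convert K: 1.93e-05 m/s × 86400 = 1.668 m/day.
Hydraulic gradient i = (73.05 − 72.06) / 1440 = 0.99 / 1440 = 0.0006875.
Darcy flux q = K · i = 1.668 × 0.0006875 = 0.001146 m/day.
Seepage velocity v = q / n_e = 0.001146 / 0.17 = 0.006744 m/day.

0.00674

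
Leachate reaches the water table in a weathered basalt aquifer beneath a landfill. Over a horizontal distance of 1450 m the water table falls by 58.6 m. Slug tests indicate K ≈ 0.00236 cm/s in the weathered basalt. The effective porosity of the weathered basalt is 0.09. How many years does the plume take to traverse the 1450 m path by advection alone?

Convert K: 0.00236 cm/s × 864 = 2.039 m/day.
Hydraulic gradient i = Δh / L = 58.6 / 1450 = 0.04041.
Darcy flux q = K · i = 2.039 × 0.04041 = 0.08241 m/day.
Seepage velocity v = q / n_e = 0.08241 / 0.09 = 0.9156 m/day.
Travel time t = L / v = 1450 / 0.9156 = 1584 days = 4.336 years.

4.34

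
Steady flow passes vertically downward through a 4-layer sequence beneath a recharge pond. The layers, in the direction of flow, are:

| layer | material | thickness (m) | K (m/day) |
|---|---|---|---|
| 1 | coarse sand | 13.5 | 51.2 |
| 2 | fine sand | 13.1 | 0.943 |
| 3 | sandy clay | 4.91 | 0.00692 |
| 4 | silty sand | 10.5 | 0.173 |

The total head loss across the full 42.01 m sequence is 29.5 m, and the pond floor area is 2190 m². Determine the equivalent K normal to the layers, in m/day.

0.0536

Flow is perpendicular to layering, so the layers act in series and the equivalent K is the thickness-weighted harmonic mean.
Total thickness L = 13.5 + 13.1 + 4.91 + 10.5 = 42.01 m.
Σ(b_i/K_i) = 13.5/51.2 + 13.1/0.943 + 4.91/0.00692 + 10.5/0.173 = 784.4 d.
K_eq = L / Σ(b_i/K_i) = 42.01 / 784.4 = 0.05356 m/day.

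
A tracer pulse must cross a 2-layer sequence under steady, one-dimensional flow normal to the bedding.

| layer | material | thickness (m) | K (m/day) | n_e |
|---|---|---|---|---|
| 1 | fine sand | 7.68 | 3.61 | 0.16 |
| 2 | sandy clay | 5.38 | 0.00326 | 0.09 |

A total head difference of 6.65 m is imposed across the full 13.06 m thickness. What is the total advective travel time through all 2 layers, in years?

With flow normal to the layers, continuity requires the same specific discharge q through every layer.
Σ(b_i/K_i) = 7.68/3.61 + 5.38/0.00326 = 1652 d.
q = Δh / Σ(b_i/K_i) = 6.65 / 1652 = 0.004024 m/day.
In each layer the seepage velocity is v_i = q/n_i, so the layer transit time is t_i = b_i·n_i / q:
  layer 1 (fine sand): t_1 = 7.68 × 0.16 / 0.004024 = 305.3 d
  layer 2 (sandy clay): t_2 = 5.38 × 0.09 / 0.004024 = 120.3 d
Total t = Σ t_i = 425.7 days = 1.165 years.

1.17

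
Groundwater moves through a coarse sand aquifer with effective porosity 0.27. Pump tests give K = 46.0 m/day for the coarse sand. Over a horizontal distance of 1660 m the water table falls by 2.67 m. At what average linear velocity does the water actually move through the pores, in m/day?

0.274

Hydraulic gradient i = Δh / L = 2.67 / 1660 = 0.001608.
Darcy flux q = K · i = 46.00 × 0.001608 = 0.07399 m/day.
Seepage velocity v = q / n_e = 0.07399 / 0.27 = 0.2740 m/day.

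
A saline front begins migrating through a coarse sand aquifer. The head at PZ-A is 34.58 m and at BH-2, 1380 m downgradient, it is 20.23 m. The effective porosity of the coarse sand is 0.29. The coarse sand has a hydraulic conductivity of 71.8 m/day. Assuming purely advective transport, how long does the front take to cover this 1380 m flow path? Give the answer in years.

Hydraulic gradient i = (34.58 − 20.23) / 1380 = 14.35 / 1380 = 0.01040.
Darcy flux q = K · i = 71.80 × 0.01040 = 0.7466 m/day.
Seepage velocity v = q / n_e = 0.7466 / 0.29 = 2.575 m/day.
Travel time t = L / v = 1380 / 2.575 = 536.0 days = 1.468 years.

1.47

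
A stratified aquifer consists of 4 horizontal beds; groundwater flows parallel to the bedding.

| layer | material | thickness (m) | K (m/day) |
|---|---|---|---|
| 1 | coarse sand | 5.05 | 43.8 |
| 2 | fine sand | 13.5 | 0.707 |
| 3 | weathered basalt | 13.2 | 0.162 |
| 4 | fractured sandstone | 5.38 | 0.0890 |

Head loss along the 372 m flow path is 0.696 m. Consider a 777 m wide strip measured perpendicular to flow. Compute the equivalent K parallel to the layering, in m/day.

Flow is parallel to layering, so each bed carries its own Darcy discharge and the transmissivities add.
Σ(K_i·b_i) = 43.8×5.05 + 0.707×13.5 + 0.162×13.2 + 0.0890×5.38 = 233.4 m²/day.
Total thickness b = 37.13 m, so K_eq = Σ(K_i·b_i)/b = 6.285 m/day.

6.28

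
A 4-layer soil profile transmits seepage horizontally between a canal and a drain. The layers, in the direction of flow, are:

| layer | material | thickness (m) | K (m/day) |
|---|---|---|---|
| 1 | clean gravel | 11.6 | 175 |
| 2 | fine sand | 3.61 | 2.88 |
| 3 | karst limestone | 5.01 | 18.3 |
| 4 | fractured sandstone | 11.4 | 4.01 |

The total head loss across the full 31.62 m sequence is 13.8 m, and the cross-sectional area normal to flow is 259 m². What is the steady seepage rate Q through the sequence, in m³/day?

Flow is perpendicular to layering, so the layers act in series and the equivalent K is the thickness-weighted harmonic mean.
Total thickness L = 11.6 + 3.61 + 5.01 + 11.4 = 31.62 m.
Σ(b_i/K_i) = 11.6/175 + 3.61/2.88 + 5.01/18.3 + 11.4/4.01 = 4.436 d.
K_eq = L / Σ(b_i/K_i) = 31.62 / 4.436 = 7.127 m/day.
Q = K_eq · A · (Δh/L) = 7.127 × 259 × (13.8/31.62) = 805.6 m³/day.

806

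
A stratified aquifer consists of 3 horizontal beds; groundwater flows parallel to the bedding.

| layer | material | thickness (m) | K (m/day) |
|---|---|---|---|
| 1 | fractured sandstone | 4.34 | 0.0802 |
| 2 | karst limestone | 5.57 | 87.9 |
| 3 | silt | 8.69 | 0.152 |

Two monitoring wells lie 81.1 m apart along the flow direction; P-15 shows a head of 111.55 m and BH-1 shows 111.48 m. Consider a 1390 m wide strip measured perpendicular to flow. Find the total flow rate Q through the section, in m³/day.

589

Flow is parallel to layering, so each bed carries its own Darcy discharge and the transmissivities add.
Σ(K_i·b_i) = 0.0802×4.34 + 87.9×5.57 + 0.152×8.69 = 491.3 m²/day.
Hydraulic gradient i = (111.55 − 111.48) / 81.1 = 0.07 / 81.1 = 0.0008631.
Q = Σ(K_i·b_i) · W · i = 491.3 × 1390 × 0.0008631 = 589.4 m³/day.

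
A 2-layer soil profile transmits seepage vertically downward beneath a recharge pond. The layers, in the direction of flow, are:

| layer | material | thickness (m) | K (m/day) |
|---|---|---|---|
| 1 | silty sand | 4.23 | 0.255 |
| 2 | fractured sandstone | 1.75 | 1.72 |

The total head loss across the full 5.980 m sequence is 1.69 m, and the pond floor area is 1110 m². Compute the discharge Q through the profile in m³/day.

107

Flow is perpendicular to layering, so the layers act in series and the equivalent K is the thickness-weighted harmonic mean.
Total thickness L = 4.23 + 1.75 = 5.980 m.
Σ(b_i/K_i) = 4.23/0.255 + 1.75/1.72 = 17.61 d.
K_eq = L / Σ(b_i/K_i) = 5.980 / 17.61 = 0.3397 m/day.
Q = K_eq · A · (Δh/L) = 0.3397 × 1110 × (1.69/5.980) = 106.6 m³/day.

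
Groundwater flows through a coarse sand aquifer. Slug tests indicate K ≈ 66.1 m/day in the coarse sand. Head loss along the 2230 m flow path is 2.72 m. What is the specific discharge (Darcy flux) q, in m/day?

Hydraulic gradient i = Δh / L = 2.72 / 2230 = 0.001220.
Specific discharge q = K · i = 66.10 × 0.001220 = 0.08062 m/day.

0.0806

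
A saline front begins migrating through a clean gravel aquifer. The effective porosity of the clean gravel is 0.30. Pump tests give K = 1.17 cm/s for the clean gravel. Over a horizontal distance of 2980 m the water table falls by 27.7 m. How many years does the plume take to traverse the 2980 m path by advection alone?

0.260

Convert K: 1.17 cm/s × 864 = 1011 m/day.
Hydraulic gradient i = Δh / L = 27.7 / 2980 = 0.009295.
Darcy flux q = K · i = 1011 × 0.009295 = 9.396 m/day.
Seepage velocity v = q / n_e = 9.396 / 0.30 = 31.32 m/day.
Travel time t = L / v = 2980 / 31.32 = 95.14 days = 0.2605 years.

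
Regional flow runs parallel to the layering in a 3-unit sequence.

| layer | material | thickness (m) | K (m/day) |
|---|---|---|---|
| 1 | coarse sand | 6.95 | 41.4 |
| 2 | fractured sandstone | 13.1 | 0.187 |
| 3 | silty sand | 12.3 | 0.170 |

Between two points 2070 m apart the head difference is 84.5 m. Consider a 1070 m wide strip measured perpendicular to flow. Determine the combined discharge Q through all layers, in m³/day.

12800

Flow is parallel to layering, so each bed carries its own Darcy discharge and the transmissivities add.
Σ(K_i·b_i) = 41.4×6.95 + 0.187×13.1 + 0.170×12.3 = 292.3 m²/day.
Hydraulic gradient i = Δh / L = 84.5 / 2070 = 0.04082.
Q = Σ(K_i·b_i) · W · i = 292.3 × 1070 × 0.04082 = 12766 m³/day.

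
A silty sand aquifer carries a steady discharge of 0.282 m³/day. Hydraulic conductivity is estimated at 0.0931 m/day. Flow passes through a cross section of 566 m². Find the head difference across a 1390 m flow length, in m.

7.44

From Q = K·A·i, i = Q / (K·A) = 0.282 / (0.09310 × 566.0) = 0.005352.
Head loss Δh = i · L = 0.005352 × 1390 = 7.439 m.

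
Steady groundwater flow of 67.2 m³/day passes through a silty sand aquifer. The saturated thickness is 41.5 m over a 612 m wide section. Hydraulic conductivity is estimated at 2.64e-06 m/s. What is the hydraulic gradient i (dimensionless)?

Convert K: 2.64e-06 m/s × 86400 = 0.2281 m/day.
Cross-sectional area A = 612 × 41.5 = 25398 m².
From Q = K·A·i, i = Q / (K·A) = 67.2 / (0.2281 × 25398) = 0.01160.

0.0116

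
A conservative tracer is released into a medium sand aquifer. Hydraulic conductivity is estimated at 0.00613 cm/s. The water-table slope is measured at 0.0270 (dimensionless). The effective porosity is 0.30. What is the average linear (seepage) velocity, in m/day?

Convert K: 0.00613 cm/s × 864 = 5.296 m/day.
Hydraulic gradient i = 0.0270.
Darcy flux q = K · i = 5.296 × 0.02700 = 0.1430 m/day.
Seepage velocity v = q / n_e = 0.1430 / 0.30 = 0.4767 m/day.

0.477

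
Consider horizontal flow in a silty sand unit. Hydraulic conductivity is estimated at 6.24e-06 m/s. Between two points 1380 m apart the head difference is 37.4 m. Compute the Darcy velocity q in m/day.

0.0146

Convert K: 6.24e-06 m/s × 86400 = 0.5391 m/day.
Hydraulic gradient i = Δh / L = 37.4 / 1380 = 0.02710.
Specific discharge q = K · i = 0.5391 × 0.02710 = 0.01461 m/day.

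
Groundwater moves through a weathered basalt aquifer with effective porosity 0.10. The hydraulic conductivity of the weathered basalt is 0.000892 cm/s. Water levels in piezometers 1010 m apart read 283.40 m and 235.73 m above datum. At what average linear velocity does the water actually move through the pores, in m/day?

0.364

Convert K: 0.000892 cm/s × 864 = 0.7707 m/day.
Hydraulic gradient i = (283.40 − 235.73) / 1010 = 47.67 / 1010 = 0.04720.
Darcy flux q = K · i = 0.7707 × 0.04720 = 0.03637 m/day.
Seepage velocity v = q / n_e = 0.03637 / 0.10 = 0.3637 m/day.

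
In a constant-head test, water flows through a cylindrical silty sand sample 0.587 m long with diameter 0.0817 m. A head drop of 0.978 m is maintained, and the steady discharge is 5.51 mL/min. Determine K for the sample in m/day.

0.908

Cross-sectional area A = π·(d/2)² = π × (0.0817/2)² = 0.005242 m².
Convert discharge: 5.51 mL/min = 9.183e-08 m³/s.
Darcy's law rearranged: K = Q·L / (A·Δh) = 9.183e-08 × 0.587 / (0.005242 × 0.978) = 1.051e-05 m/s = 0.9084 m/day.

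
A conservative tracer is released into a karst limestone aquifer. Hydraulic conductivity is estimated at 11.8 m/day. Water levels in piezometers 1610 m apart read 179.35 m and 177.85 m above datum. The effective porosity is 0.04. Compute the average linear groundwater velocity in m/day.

Hydraulic gradient i = (179.35 − 177.85) / 1610 = 1.5 / 1610 = 0.0009317.
Darcy flux q = K · i = 11.80 × 0.0009317 = 0.01099 m/day.
Seepage velocity v = q / n_e = 0.01099 / 0.04 = 0.2748 m/day.

0.275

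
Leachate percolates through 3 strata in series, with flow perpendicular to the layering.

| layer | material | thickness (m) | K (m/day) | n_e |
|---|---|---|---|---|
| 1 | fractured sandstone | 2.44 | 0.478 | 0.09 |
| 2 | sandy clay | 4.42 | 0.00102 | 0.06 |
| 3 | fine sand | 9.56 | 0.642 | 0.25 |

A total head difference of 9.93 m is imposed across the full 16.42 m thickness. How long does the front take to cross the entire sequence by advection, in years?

3.45

With flow normal to the layers, continuity requires the same specific discharge q through every layer.
Σ(b_i/K_i) = 2.44/0.478 + 4.42/0.00102 + 9.56/0.642 = 4353 d.
q = Δh / Σ(b_i/K_i) = 9.93 / 4353 = 0.002281 m/day.
In each layer the seepage velocity is v_i = q/n_i, so the layer transit time is t_i = b_i·n_i / q:
  layer 1 (fractured sandstone): t_1 = 2.44 × 0.09 / 0.002281 = 96.27 d
  layer 2 (sandy clay): t_2 = 4.42 × 0.06 / 0.002281 = 116.3 d
  layer 3 (fine sand): t_3 = 9.56 × 0.25 / 0.002281 = 1048 d
Total t = Σ t_i = 1260 days = 3.451 years.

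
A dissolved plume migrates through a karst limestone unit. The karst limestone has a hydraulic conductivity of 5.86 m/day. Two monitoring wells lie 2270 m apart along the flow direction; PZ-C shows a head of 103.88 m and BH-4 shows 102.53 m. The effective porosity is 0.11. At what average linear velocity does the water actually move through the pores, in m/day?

0.0317

Hydraulic gradient i = (103.88 − 102.53) / 2270 = 1.35 / 2270 = 0.0005947.
Darcy flux q = K · i = 5.860 × 0.0005947 = 0.003485 m/day.
Seepage velocity v = q / n_e = 0.003485 / 0.11 = 0.03168 m/day.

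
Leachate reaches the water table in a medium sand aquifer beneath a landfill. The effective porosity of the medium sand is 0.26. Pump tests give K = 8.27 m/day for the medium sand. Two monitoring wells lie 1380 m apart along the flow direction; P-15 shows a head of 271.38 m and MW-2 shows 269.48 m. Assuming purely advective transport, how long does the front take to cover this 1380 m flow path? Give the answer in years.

86.3

Hydraulic gradient i = (271.38 − 269.48) / 1380 = 1.9 / 1380 = 0.001377.
Darcy flux q = K · i = 8.270 × 0.001377 = 0.01139 m/day.
Seepage velocity v = q / n_e = 0.01139 / 0.26 = 0.04379 m/day.
Travel time t = L / v = 1380 / 0.04379 = 31512 days = 86.27 years.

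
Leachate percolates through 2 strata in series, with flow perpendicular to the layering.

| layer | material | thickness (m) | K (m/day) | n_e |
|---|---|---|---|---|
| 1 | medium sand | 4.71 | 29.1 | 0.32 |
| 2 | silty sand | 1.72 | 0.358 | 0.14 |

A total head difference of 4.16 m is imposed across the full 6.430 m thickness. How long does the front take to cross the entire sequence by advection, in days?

2.09

With flow normal to the layers, continuity requires the same specific discharge q through every layer.
Σ(b_i/K_i) = 4.71/29.1 + 1.72/0.358 = 4.966 d.
q = Δh / Σ(b_i/K_i) = 4.16 / 4.966 = 0.8376 m/day.
In each layer the seepage velocity is v_i = q/n_i, so the layer transit time is t_i = b_i·n_i / q:
  layer 1 (medium sand): t_1 = 4.71 × 0.32 / 0.8376 = 1.799 d
  layer 2 (silty sand): t_2 = 1.72 × 0.14 / 0.8376 = 0.2875 d
Total t = Σ t_i = 2.087 days.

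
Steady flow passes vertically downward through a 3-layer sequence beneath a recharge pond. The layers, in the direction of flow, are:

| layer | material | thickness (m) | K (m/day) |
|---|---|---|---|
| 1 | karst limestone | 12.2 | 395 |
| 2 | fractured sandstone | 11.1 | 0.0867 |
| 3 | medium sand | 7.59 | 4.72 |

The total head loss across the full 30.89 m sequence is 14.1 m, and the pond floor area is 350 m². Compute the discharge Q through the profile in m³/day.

Flow is perpendicular to layering, so the layers act in series and the equivalent K is the thickness-weighted harmonic mean.
Total thickness L = 12.2 + 11.1 + 7.59 = 30.89 m.
Σ(b_i/K_i) = 12.2/395 + 11.1/0.0867 + 7.59/4.72 = 129.7 d.
K_eq = L / Σ(b_i/K_i) = 30.89 / 129.7 = 0.2382 m/day.
Q = K_eq · A · (Δh/L) = 0.2382 × 350 × (14.1/30.89) = 38.06 m³/day.

38.1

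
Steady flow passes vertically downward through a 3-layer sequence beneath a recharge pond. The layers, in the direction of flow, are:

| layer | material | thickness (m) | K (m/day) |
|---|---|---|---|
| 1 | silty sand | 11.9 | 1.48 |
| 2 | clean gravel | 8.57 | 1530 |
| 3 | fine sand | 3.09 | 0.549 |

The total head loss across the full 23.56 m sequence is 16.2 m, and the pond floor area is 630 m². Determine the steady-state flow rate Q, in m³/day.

Flow is perpendicular to layering, so the layers act in series and the equivalent K is the thickness-weighted harmonic mean.
Total thickness L = 11.9 + 8.57 + 3.09 = 23.56 m.
Σ(b_i/K_i) = 11.9/1.48 + 8.57/1530 + 3.09/0.549 = 13.67 d.
K_eq = L / Σ(b_i/K_i) = 23.56 / 13.67 = 1.723 m/day.
Q = K_eq · A · (Δh/L) = 1.723 × 630 × (16.2/23.56) = 746.3 m³/day.

746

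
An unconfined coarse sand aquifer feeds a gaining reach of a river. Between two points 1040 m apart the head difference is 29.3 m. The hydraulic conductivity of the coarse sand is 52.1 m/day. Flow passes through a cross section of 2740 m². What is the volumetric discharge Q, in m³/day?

Hydraulic gradient i = Δh / L = 29.3 / 1040 = 0.02817.
Darcy's law: Q = K · A · i = 52.10 × 2740 × 0.02817 = 4022 m³/day.

4020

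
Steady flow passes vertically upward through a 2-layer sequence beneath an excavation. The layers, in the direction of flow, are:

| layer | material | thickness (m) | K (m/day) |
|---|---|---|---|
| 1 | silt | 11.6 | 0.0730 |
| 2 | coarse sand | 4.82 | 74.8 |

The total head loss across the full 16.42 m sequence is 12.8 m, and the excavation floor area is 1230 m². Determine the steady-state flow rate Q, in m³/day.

99.0

Flow is perpendicular to layering, so the layers act in series and the equivalent K is the thickness-weighted harmonic mean.
Total thickness L = 11.6 + 4.82 = 16.42 m.
Σ(b_i/K_i) = 11.6/0.0730 + 4.82/74.8 = 159.0 d.
K_eq = L / Σ(b_i/K_i) = 16.42 / 159.0 = 0.1033 m/day.
Q = K_eq · A · (Δh/L) = 0.1033 × 1230 × (12.8/16.42) = 99.04 m³/day.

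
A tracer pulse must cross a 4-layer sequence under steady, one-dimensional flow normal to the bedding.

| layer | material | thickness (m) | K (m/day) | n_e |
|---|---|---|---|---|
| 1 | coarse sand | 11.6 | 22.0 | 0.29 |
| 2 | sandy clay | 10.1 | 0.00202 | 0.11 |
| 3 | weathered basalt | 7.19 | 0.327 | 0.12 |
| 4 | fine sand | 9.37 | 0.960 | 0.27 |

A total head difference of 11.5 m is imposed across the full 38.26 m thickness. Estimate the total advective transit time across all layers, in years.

With flow normal to the layers, continuity requires the same specific discharge q through every layer.
Σ(b_i/K_i) = 11.6/22.0 + 10.1/0.00202 + 7.19/0.327 + 9.37/0.960 = 5032 d.
q = Δh / Σ(b_i/K_i) = 11.5 / 5032 = 0.002285 m/day.
In each layer the seepage velocity is v_i = q/n_i, so the layer transit time is t_i = b_i·n_i / q:
  layer 1 (coarse sand): t_1 = 11.6 × 0.29 / 0.002285 = 1472 d
  layer 2 (sandy clay): t_2 = 10.1 × 0.11 / 0.002285 = 486.2 d
  layer 3 (weathered basalt): t_3 = 7.19 × 0.12 / 0.002285 = 377.6 d
  layer 4 (fine sand): t_4 = 9.37 × 0.27 / 0.002285 = 1107 d
Total t = Σ t_i = 3443 days = 9.426 years.

9.43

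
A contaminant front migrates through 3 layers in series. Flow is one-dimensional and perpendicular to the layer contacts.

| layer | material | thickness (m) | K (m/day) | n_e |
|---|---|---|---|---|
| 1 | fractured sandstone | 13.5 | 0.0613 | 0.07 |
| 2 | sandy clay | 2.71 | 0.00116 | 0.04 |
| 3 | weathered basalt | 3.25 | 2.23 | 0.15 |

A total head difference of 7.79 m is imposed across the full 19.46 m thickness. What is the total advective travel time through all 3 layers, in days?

506

With flow normal to the layers, continuity requires the same specific discharge q through every layer.
Σ(b_i/K_i) = 13.5/0.0613 + 2.71/0.00116 + 3.25/2.23 = 2558 d.
q = Δh / Σ(b_i/K_i) = 7.79 / 2558 = 0.003045 m/day.
In each layer the seepage velocity is v_i = q/n_i, so the layer transit time is t_i = b_i·n_i / q:
  layer 1 (fractured sandstone): t_1 = 13.5 × 0.07 / 0.003045 = 310.3 d
  layer 2 (sandy clay): t_2 = 2.71 × 0.04 / 0.003045 = 35.59 d
  layer 3 (weathered basalt): t_3 = 3.25 × 0.15 / 0.003045 = 160.1 d
Total t = Σ t_i = 506.0 days.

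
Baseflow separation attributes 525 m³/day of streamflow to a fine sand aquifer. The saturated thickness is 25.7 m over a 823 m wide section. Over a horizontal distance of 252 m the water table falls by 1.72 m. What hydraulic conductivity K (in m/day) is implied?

Cross-sectional area A = 823 × 25.7 = 21151 m².
Hydraulic gradient i = Δh / L = 1.72 / 252 = 0.006825.
From Q = K·A·i, K = Q / (A·i) = 525 / (21151 × 0.006825) = 3.637 m/day.

3.64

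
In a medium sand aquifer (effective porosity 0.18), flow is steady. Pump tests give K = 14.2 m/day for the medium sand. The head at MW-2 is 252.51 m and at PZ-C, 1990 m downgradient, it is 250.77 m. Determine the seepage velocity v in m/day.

0.0690

Hydraulic gradient i = (252.51 − 250.77) / 1990 = 1.74 / 1990 = 0.0008744.
Darcy flux q = K · i = 14.20 × 0.0008744 = 0.01242 m/day.
Seepage velocity v = q / n_e = 0.01242 / 0.18 = 0.06898 m/day.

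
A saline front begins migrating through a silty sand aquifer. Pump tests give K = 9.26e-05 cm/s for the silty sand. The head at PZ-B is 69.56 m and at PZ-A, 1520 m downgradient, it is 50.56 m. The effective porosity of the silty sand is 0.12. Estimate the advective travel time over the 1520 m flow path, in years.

Convert K: 9.26e-05 cm/s × 864 = 0.08001 m/day.
Hydraulic gradient i = (69.56 − 50.56) / 1520 = 19 / 1520 = 0.01250.
Darcy flux q = K · i = 0.08001 × 0.01250 = 0.001000 m/day.
Seepage velocity v = q / n_e = 0.001000 / 0.12 = 0.008334 m/day.
Travel time t = L / v = 1520 / 0.008334 = 1.824e+05 days = 499.3 years.

499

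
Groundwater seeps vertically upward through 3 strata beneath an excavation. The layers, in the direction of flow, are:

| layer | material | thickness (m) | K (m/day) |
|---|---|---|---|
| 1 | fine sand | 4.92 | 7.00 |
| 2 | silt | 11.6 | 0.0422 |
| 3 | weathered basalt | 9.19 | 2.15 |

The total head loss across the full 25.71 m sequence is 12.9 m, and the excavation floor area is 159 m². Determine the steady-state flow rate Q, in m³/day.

Flow is perpendicular to layering, so the layers act in series and the equivalent K is the thickness-weighted harmonic mean.
Total thickness L = 4.92 + 11.6 + 9.19 = 25.71 m.
Σ(b_i/K_i) = 4.92/7.00 + 11.6/0.0422 + 9.19/2.15 = 279.9 d.
K_eq = L / Σ(b_i/K_i) = 25.71 / 279.9 = 0.09187 m/day.
Q = K_eq · A · (Δh/L) = 0.09187 × 159 × (12.9/25.71) = 7.329 m³/day.

7.33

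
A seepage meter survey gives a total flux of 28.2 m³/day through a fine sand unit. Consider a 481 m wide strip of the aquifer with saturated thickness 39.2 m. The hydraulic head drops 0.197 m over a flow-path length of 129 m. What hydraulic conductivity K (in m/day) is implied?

Cross-sectional area A = 481 × 39.2 = 18855 m².
Hydraulic gradient i = Δh / L = 0.197 / 129 = 0.001527.
From Q = K·A·i, K = Q / (A·i) = 28.2 / (18855 × 0.001527) = 0.9794 m/day.

0.979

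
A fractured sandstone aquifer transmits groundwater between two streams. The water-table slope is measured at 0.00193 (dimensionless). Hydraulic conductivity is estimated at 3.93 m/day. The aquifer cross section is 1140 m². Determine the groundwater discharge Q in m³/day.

8.65

Hydraulic gradient i = 0.00193.
Darcy's law: Q = K · A · i = 3.930 × 1140 × 0.001930 = 8.647 m³/day.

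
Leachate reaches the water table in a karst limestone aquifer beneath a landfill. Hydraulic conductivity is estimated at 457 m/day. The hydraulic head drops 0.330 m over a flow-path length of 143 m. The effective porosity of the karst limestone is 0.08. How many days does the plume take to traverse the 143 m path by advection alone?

Hydraulic gradient i = Δh / L = 0.330 / 143 = 0.002308.
Darcy flux q = K · i = 457.0 × 0.002308 = 1.055 m/day.
Seepage velocity v = q / n_e = 1.055 / 0.08 = 13.18 m/day.
Travel time t = L / v = 143 / 13.18 = 10.85 days.

10.8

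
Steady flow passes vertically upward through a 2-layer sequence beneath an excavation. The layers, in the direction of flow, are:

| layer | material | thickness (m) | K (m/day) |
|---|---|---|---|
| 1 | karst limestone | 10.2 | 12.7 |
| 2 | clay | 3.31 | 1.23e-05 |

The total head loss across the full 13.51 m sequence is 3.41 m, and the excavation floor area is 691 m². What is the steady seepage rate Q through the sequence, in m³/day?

Flow is perpendicular to layering, so the layers act in series and the equivalent K is the thickness-weighted harmonic mean.
Total thickness L = 10.2 + 3.31 = 13.51 m.
Σ(b_i/K_i) = 10.2/12.7 + 3.31/1.23e-05 = 2.691e+05 d.
K_eq = L / Σ(b_i/K_i) = 13.51 / 2.691e+05 = 5.020e-05 m/day.
Q = K_eq · A · (Δh/L) = 5.020e-05 × 691 × (3.41/13.51) = 0.008756 m³/day.

0.00876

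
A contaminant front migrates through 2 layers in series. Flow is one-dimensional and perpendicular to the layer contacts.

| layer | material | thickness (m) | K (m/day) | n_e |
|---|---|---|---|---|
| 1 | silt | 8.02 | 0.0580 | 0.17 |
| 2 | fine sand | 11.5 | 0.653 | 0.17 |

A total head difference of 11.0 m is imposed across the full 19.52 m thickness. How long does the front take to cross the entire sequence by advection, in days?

47.0

With flow normal to the layers, continuity requires the same specific discharge q through every layer.
Σ(b_i/K_i) = 8.02/0.0580 + 11.5/0.653 = 155.9 d.
q = Δh / Σ(b_i/K_i) = 11.0 / 155.9 = 0.07056 m/day.
In each layer the seepage velocity is v_i = q/n_i, so the layer transit time is t_i = b_i·n_i / q:
  layer 1 (silt): t_1 = 8.02 × 0.17 / 0.07056 = 19.32 d
  layer 2 (fine sand): t_2 = 11.5 × 0.17 / 0.07056 = 27.71 d
Total t = Σ t_i = 47.03 days.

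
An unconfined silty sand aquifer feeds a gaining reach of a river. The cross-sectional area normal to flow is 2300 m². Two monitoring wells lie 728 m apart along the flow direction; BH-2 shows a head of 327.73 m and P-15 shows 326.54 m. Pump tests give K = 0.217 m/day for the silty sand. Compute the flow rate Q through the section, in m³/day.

0.816

Hydraulic gradient i = (327.73 − 326.54) / 728 = 1.19 / 728 = 0.001635.
Darcy's law: Q = K · A · i = 0.2170 × 2300 × 0.001635 = 0.8158 m³/day.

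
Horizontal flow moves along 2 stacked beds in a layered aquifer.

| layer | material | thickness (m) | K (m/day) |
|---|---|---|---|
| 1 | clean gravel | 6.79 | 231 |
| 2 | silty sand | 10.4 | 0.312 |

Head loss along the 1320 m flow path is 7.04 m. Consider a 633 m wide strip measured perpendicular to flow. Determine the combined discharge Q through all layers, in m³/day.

5310

Flow is parallel to layering, so each bed carries its own Darcy discharge and the transmissivities add.
Σ(K_i·b_i) = 231×6.79 + 0.312×10.4 = 1572 m²/day.
Hydraulic gradient i = Δh / L = 7.04 / 1320 = 0.005333.
Q = Σ(K_i·b_i) · W · i = 1572 × 633 × 0.005333 = 5306 m³/day.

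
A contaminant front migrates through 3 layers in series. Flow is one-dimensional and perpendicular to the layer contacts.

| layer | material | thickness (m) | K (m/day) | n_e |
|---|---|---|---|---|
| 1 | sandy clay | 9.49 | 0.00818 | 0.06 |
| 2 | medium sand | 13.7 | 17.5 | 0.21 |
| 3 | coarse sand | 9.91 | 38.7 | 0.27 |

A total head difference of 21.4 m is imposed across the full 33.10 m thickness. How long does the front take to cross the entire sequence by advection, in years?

0.909

With flow normal to the layers, continuity requires the same specific discharge q through every layer.
Σ(b_i/K_i) = 9.49/0.00818 + 13.7/17.5 + 9.91/38.7 = 1161 d.
q = Δh / Σ(b_i/K_i) = 21.4 / 1161 = 0.01843 m/day.
In each layer the seepage velocity is v_i = q/n_i, so the layer transit time is t_i = b_i·n_i / q:
  layer 1 (sandy clay): t_1 = 9.49 × 0.06 / 0.01843 = 30.90 d
  layer 2 (medium sand): t_2 = 13.7 × 0.21 / 0.01843 = 156.1 d
  layer 3 (coarse sand): t_3 = 9.91 × 0.27 / 0.01843 = 145.2 d
Total t = Σ t_i = 332.2 days = 0.9095 years.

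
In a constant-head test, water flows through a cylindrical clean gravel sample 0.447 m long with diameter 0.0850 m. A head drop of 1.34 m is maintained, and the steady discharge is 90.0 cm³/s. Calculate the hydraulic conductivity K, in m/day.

457

Cross-sectional area A = π·(d/2)² = π × (0.0850/2)² = 0.005675 m².
Convert discharge: 90.0 cm³/s = 9.000e-05 m³/s.
Darcy's law rearranged: K = Q·L / (A·Δh) = 9.000e-05 × 0.447 / (0.005675 × 1.34) = 0.005291 m/s = 457.1 m/day.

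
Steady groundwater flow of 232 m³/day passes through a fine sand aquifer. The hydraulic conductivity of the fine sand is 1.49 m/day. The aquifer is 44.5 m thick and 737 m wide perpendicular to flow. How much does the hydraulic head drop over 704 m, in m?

Cross-sectional area A = 737 × 44.5 = 32796 m².
From Q = K·A·i, i = Q / (K·A) = 232 / (1.490 × 32796) = 0.004748.
Head loss Δh = i · L = 0.004748 × 704 = 3.342 m.

3.34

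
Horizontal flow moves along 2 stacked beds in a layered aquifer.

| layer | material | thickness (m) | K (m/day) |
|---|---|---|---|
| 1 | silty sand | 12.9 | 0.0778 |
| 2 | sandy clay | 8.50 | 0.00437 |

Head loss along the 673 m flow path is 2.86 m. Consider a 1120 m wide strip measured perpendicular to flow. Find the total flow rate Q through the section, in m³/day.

4.95

Flow is parallel to layering, so each bed carries its own Darcy discharge and the transmissivities add.
Σ(K_i·b_i) = 0.0778×12.9 + 0.00437×8.50 = 1.041 m²/day.
Hydraulic gradient i = Δh / L = 2.86 / 673 = 0.004250.
Q = Σ(K_i·b_i) · W · i = 1.041 × 1120 × 0.004250 = 4.954 m³/day.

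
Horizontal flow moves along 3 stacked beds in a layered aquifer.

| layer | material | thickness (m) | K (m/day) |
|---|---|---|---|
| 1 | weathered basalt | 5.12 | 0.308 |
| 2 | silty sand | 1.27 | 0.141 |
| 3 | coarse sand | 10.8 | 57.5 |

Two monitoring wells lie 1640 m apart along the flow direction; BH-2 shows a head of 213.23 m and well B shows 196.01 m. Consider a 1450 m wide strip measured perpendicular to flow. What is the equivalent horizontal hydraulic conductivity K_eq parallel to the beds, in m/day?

36.2

Flow is parallel to layering, so each bed carries its own Darcy discharge and the transmissivities add.
Σ(K_i·b_i) = 0.308×5.12 + 0.141×1.27 + 57.5×10.8 = 622.8 m²/day.
Total thickness b = 17.19 m, so K_eq = Σ(K_i·b_i)/b = 36.23 m/day.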